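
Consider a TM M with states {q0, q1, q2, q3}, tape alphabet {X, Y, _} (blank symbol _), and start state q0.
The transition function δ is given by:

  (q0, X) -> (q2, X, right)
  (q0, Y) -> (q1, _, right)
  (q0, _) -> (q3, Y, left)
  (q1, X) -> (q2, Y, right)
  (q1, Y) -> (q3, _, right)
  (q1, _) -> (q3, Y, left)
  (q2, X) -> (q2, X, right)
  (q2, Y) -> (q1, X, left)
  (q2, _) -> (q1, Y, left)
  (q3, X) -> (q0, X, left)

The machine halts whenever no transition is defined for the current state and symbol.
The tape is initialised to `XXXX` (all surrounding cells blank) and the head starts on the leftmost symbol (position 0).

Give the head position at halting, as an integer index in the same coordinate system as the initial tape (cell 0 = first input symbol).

2

q0 | [X]XXX__   read X → write X, move right, go to q2
q2 | X[X]XX__   read X → write X, move right, go to q2
q2 | XX[X]X__   read X → write X, move right, go to q2
q2 | XXX[X]__   read X → write X, move right, go to q2
q2 | XXXX[_]_   read _ → write Y, move left, go to q1
q1 | XXX[X]Y_   read X → write Y, move right, go to q2
q2 | XXXY[Y]_   read Y → write X, move left, go to q1
q1 | XXX[Y]X_   read Y → write _, move right, go to q3
q3 | XXX_[X]_   read X → write X, move left, go to q0
q0 | XXX[_]X_   read _ → write Y, move left, go to q3
q3 | XX[X]YX_   read X → write X, move left, go to q0
q0 | X[X]XYX_   read X → write X, move right, go to q2
q2 | XX[X]YX_   read X → write X, move right, go to q2
q2 | XXX[Y]X_   read Y → write X, move left, go to q1
q1 | XX[X]XX_   read X → write Y, move right, go to q2
q2 | XXY[X]X_   read X → write X, move right, go to q2
q2 | XXYX[X]_   read X → write X, move right, go to q2
q2 | XXYXX[_]   read _ → write Y, move left, go to q1
q1 | XXYX[X]Y   read X → write Y, move right, go to q2
q2 | XXYXY[Y]   read Y → write X, move left, go to q1
q1 | XXYX[Y]X   read Y → write _, move right, go to q3
q3 | XXYX_[X]   read X → write X, move left, go to q0
q0 | XXYX[_]X   read _ → write Y, move left, go to q3
q3 | XXY[X]YX   read X → write X, move left, go to q0
q0 | XX[Y]XYX   read Y → write _, move right, go to q1
q1 | XX_[X]YX   read X → write Y, move right, go to q2
q2 | XX_Y[Y]X   read Y → write X, move left, go to q1
q1 | XX_[Y]XX   read Y → write _, move right, go to q3
q3 | XX__[X]X   read X → write X, move left, go to q0
q0 | XX_[_]XX   read _ → write Y, move left, go to q3
q3 | XX[_]YXX
At halt the head is at cell 2.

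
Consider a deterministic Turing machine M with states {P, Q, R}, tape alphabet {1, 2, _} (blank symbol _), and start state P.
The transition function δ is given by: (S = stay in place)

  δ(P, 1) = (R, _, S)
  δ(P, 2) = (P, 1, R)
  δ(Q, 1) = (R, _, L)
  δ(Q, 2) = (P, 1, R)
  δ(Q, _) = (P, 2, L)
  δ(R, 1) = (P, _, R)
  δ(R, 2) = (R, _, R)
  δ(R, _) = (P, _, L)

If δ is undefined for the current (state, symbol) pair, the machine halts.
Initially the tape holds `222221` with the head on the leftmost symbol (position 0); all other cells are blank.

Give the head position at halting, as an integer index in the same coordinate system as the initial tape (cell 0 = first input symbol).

P | _[2]22221   read 2 → write 1, move R, go to P
P | _1[2]2221   read 2 → write 1, move R, go to P
P | _11[2]221   read 2 → write 1, move R, go to P
P | _111[2]21   read 2 → write 1, move R, go to P
P | _1111[2]1   read 2 → write 1, move R, go to P
P | _11111[1]   read 1 → write _, move S, go to R
R | _11111[_]   read _ → write _, move L, go to P
P | _1111[1]_   read 1 → write _, move S, go to R
R | _1111[_]_   read _ → write _, move L, go to P
P | _111[1]__   read 1 → write _, move S, go to R
R | _111[_]__   read _ → write _, move L, go to P
P | _11[1]___   read 1 → write _, move S, go to R
R | _11[_]___   read _ → write _, move L, go to P
P | _1[1]____   read 1 → write _, move S, go to R
R | _1[_]____   read _ → write _, move L, go to P
P | _[1]_____   read 1 → write _, move S, go to R
R | _[_]_____   read _ → write _, move L, go to P
P | [_]______
At halt the head is at cell -1.

-1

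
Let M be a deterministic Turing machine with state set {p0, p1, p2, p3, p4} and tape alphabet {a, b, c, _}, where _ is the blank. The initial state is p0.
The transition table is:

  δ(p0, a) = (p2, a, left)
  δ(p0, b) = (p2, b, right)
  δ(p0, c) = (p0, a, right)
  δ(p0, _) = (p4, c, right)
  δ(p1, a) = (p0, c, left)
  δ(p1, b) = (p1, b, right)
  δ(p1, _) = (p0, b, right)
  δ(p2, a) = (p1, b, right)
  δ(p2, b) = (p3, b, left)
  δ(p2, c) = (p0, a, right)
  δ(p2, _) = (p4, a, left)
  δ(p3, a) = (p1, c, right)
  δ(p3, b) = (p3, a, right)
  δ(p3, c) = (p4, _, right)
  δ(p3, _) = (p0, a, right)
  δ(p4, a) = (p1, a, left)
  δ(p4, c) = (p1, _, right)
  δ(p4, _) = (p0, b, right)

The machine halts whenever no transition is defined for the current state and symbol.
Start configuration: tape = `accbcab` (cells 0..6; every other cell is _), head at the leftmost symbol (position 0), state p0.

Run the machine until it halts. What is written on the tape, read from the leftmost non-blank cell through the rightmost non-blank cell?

abbaaabbaba

p0 | ___[a]ccbcab_   read a → write a, move left, go to p2
p2 | __[_]accbcab_   read _ → write a, move left, go to p4
p4 | _[_]aaccbcab_   read _ → write b, move right, go to p0
p0 | _b[a]accbcab_   read a → write a, move left, go to p2
p2 | _[b]aaccbcab_   read b → write b, move left, go to p3
p3 | [_]baaccbcab_   read _ → write a, move right, go to p0
p0 | a[b]aaccbcab_   read b → write b, move right, go to p2
p2 | ab[a]accbcab_   read a → write b, move right, go to p1
p1 | abb[a]ccbcab_   read a → write c, move left, go to p0
p0 | ab[b]cccbcab_   read b → write b, move right, go to p2
p2 | abb[c]ccbcab_   read c → write a, move right, go to p0
p0 | abba[c]cbcab_   read c → write a, move right, go to p0
p0 | abbaa[c]bcab_   read c → write a, move right, go to p0
p0 | abbaaa[b]cab_   read b → write b, move right, go to p2
p2 | abbaaab[c]ab_   read c → write a, move right, go to p0
p0 | abbaaaba[a]b_   read a → write a, move left, go to p2
p2 | abbaaab[a]ab_   read a → write b, move right, go to p1
p1 | abbaaabb[a]b_   read a → write c, move left, go to p0
p0 | abbaaab[b]cb_   read b → write b, move right, go to p2
p2 | abbaaabb[c]b_   read c → write a, move right, go to p0
p0 | abbaaabba[b]_   read b → write b, move right, go to p2
p2 | abbaaabbab[_]   read _ → write a, move left, go to p4
p4 | abbaaabba[b]a
The non-blank tape span at halt is abbaaabbaba.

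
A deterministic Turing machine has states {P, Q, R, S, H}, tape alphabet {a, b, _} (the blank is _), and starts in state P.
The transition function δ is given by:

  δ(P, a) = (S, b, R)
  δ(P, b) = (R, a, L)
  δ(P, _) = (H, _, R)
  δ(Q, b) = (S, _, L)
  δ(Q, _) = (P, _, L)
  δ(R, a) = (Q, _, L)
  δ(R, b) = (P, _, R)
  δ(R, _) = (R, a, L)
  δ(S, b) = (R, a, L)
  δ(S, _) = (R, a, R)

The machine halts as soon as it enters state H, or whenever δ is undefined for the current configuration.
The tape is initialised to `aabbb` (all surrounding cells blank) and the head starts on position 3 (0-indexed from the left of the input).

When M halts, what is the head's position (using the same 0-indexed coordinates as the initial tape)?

0

state=P head=3 tape=aab[b]b__   (P,b)→(R,a,L)
state=R head=2 tape=aa[b]ab__   (R,b)→(P,_,R)
state=P head=3 tape=aa_[a]b__   (P,a)→(S,b,R)
state=S head=4 tape=aa_b[b]__   (S,b)→(R,a,L)
state=R head=3 tape=aa_[b]a__   (R,b)→(P,_,R)
state=P head=4 tape=aa__[a]__   (P,a)→(S,b,R)
state=S head=5 tape=aa__b[_]_   (S,_)→(R,a,R)
state=R head=6 tape=aa__ba[_]   (R,_)→(R,a,L)
state=R head=5 tape=aa__b[a]a   (R,a)→(Q,_,L)
state=Q head=4 tape=aa__[b]_a   (Q,b)→(S,_,L)
state=S head=3 tape=aa_[_]__a   (S,_)→(R,a,R)
state=R head=4 tape=aa_a[_]_a   (R,_)→(R,a,L)
state=R head=3 tape=aa_[a]a_a   (R,a)→(Q,_,L)
state=Q head=2 tape=aa[_]_a_a   (Q,_)→(P,_,L)
state=P head=1 tape=a[a]__a_a   (P,a)→(S,b,R)
state=S head=2 tape=ab[_]_a_a   (S,_)→(R,a,R)
state=R head=3 tape=aba[_]a_a   (R,_)→(R,a,L)
state=R head=2 tape=ab[a]aa_a   (R,a)→(Q,_,L)
state=Q head=1 tape=a[b]_aa_a   (Q,b)→(S,_,L)
state=S head=0 tape=[a]__aa_a
At halt the head is at cell 0.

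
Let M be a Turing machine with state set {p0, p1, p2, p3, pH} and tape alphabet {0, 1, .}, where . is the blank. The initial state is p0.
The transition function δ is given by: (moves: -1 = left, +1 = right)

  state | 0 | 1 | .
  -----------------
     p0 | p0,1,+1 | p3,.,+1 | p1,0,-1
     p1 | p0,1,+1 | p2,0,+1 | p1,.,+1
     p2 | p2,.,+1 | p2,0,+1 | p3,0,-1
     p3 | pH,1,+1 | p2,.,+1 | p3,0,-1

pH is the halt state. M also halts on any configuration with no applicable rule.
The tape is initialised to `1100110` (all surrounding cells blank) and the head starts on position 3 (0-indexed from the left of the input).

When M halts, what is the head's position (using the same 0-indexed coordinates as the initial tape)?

3

state=p0 head=3 tape=110[0]110..   (p0,0)→(p0,1,+1)
state=p0 head=4 tape=1101[1]10..   (p0,1)→(p3,.,+1)
state=p3 head=5 tape=1101.[1]0..   (p3,1)→(p2,.,+1)
state=p2 head=6 tape=1101..[0]..   (p2,0)→(p2,.,+1)
state=p2 head=7 tape=1101...[.].   (p2,.)→(p3,0,-1)
state=p3 head=6 tape=1101..[.]0.   (p3,.)→(p3,0,-1)
state=p3 head=5 tape=1101.[.]00.   (p3,.)→(p3,0,-1)
state=p3 head=4 tape=1101[.]000.   (p3,.)→(p3,0,-1)
state=p3 head=3 tape=110[1]0000.   (p3,1)→(p2,.,+1)
state=p2 head=4 tape=110.[0]000.   (p2,0)→(p2,.,+1)
state=p2 head=5 tape=110..[0]00.   (p2,0)→(p2,.,+1)
state=p2 head=6 tape=110...[0]0.   (p2,0)→(p2,.,+1)
state=p2 head=7 tape=110....[0].   (p2,0)→(p2,.,+1)
state=p2 head=8 tape=110.....[.]   (p2,.)→(p3,0,-1)
state=p3 head=7 tape=110....[.]0   (p3,.)→(p3,0,-1)
state=p3 head=6 tape=110...[.]00   (p3,.)→(p3,0,-1)
state=p3 head=5 tape=110..[.]000   (p3,.)→(p3,0,-1)
state=p3 head=4 tape=110.[.]0000   (p3,.)→(p3,0,-1)
state=p3 head=3 tape=110[.]00000   (p3,.)→(p3,0,-1)
state=p3 head=2 tape=11[0]000000   (p3,0)→(pH,1,+1)
state=pH head=3 tape=111[0]00000
At halt the head is at cell 3.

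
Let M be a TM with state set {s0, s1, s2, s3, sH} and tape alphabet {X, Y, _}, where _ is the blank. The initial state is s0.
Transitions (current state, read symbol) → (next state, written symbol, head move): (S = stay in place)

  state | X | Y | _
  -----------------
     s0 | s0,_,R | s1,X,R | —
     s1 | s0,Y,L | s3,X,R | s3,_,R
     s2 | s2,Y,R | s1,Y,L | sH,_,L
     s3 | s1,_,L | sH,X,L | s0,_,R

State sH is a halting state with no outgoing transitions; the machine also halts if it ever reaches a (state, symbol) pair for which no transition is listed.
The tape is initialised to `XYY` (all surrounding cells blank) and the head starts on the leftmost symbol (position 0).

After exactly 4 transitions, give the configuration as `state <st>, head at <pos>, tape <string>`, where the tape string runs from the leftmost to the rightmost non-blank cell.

state s0, head at 4, tape XX

s0 | [X]YY__   read X → write _, move R, go to s0
s0 | _[Y]Y__   read Y → write X, move R, go to s1
s1 | _X[Y]__   read Y → write X, move R, go to s3
s3 | _XX[_]_   read _ → write _, move R, go to s0
s0 | _XX_[_]
After 4 steps: state s0, head at 4, tape XX.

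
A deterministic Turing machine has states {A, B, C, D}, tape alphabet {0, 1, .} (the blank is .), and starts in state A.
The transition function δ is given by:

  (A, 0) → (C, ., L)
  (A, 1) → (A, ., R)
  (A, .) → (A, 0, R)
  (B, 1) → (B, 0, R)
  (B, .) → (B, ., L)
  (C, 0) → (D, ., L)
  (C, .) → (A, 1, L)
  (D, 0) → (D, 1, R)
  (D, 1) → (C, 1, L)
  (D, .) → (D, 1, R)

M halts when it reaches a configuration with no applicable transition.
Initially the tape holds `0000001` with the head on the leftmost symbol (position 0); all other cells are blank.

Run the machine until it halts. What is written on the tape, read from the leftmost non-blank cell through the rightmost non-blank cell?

state=A head=0 tape=..[0]000001   (A,0)→(C,.,L)
state=C head=-1 tape=.[.].000001   (C,.)→(A,1,L)
state=A head=-2 tape=[.]1.000001   (A,.)→(A,0,R)
state=A head=-1 tape=0[1].000001   (A,1)→(A,.,R)
state=A head=0 tape=0.[.]000001   (A,.)→(A,0,R)
state=A head=1 tape=0.0[0]00001   (A,0)→(C,.,L)
state=C head=0 tape=0.[0].00001   (C,0)→(D,.,L)
state=D head=-1 tape=0[.]..00001   (D,.)→(D,1,R)
state=D head=0 tape=01[.].00001   (D,.)→(D,1,R)
state=D head=1 tape=011[.]00001   (D,.)→(D,1,R)
state=D head=2 tape=0111[0]0001   (D,0)→(D,1,R)
state=D head=3 tape=01111[0]001   (D,0)→(D,1,R)
state=D head=4 tape=011111[0]01   (D,0)→(D,1,R)
state=D head=5 tape=0111111[0]1   (D,0)→(D,1,R)
state=D head=6 tape=01111111[1]   (D,1)→(C,1,L)
state=C head=5 tape=0111111[1]1
The non-blank tape span at halt is 011111111.

011111111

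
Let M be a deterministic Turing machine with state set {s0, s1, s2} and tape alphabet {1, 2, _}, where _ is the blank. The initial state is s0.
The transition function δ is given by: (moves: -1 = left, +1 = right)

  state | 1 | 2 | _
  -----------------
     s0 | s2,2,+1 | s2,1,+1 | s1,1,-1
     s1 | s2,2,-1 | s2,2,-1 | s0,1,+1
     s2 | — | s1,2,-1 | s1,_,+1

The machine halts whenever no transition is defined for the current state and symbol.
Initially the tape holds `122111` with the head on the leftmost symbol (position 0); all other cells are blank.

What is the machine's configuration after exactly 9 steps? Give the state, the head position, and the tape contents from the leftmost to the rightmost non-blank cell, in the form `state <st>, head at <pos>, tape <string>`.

s0 | _[1]22111   read 1 → write 2, move +1, go to s2
s2 | _2[2]2111   read 2 → write 2, move -1, go to s1
s1 | _[2]22111   read 2 → write 2, move -1, go to s2
s2 | [_]222111   read _ → write _, move +1, go to s1
s1 | _[2]22111   read 2 → write 2, move -1, go to s2
s2 | [_]222111   read _ → write _, move +1, go to s1
s1 | _[2]22111   read 2 → write 2, move -1, go to s2
s2 | [_]222111   read _ → write _, move +1, go to s1
s1 | _[2]22111   read 2 → write 2, move -1, go to s2
s2 | [_]222111
After 9 steps: state s2, head at -1, tape 222111.

state s2, head at -1, tape 222111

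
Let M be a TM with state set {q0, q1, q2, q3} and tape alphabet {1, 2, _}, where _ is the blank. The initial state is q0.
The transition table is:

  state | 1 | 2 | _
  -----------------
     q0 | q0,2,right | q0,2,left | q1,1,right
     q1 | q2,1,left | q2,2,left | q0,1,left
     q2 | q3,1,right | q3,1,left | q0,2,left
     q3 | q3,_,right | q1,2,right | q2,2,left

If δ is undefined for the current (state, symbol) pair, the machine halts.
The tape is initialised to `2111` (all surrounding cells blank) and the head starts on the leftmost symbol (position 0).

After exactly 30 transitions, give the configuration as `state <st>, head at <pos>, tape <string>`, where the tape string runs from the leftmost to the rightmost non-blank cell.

q0 | _[2]111__   read 2 → write 2, move left, go to q0
q0 | [_]2111__   read _ → write 1, move right, go to q1
q1 | 1[2]111__   read 2 → write 2, move left, go to q2
q2 | [1]2111__   read 1 → write 1, move right, go to q3
q3 | 1[2]111__   read 2 → write 2, move right, go to q1
q1 | 12[1]11__   read 1 → write 1, move left, go to q2
q2 | 1[2]111__   read 2 → write 1, move left, go to q3
q3 | [1]1111__   read 1 → write _, move right, go to q3
q3 | _[1]111__   read 1 → write _, move right, go to q3
q3 | __[1]11__   read 1 → write _, move right, go to q3
q3 | ___[1]1__   read 1 → write _, move right, go to q3
q3 | ____[1]__   read 1 → write _, move right, go to q3
q3 | _____[_]_   read _ → write 2, move left, go to q2
q2 | ____[_]2_   read _ → write 2, move left, go to q0
q0 | ___[_]22_   read _ → write 1, move right, go to q1
q1 | ___1[2]2_   read 2 → write 2, move left, go to q2
q2 | ___[1]22_   read 1 → write 1, move right, go to q3
q3 | ___1[2]2_   read 2 → write 2, move right, go to q1
q1 | ___12[2]_   read 2 → write 2, move left, go to q2
q2 | ___1[2]2_   read 2 → write 1, move left, go to q3
q3 | ___[1]12_   read 1 → write _, move right, go to q3
q3 | ____[1]2_   read 1 → write _, move right, go to q3
q3 | _____[2]_   read 2 → write 2, move right, go to q1
q1 | _____2[_]   read _ → write 1, move left, go to q0
q0 | _____[2]1   read 2 → write 2, move left, go to q0
q0 | ____[_]21   read _ → write 1, move right, go to q1
q1 | ____1[2]1   read 2 → write 2, move left, go to q2
q2 | ____[1]21   read 1 → write 1, move right, go to q3
q3 | ____1[2]1   read 2 → write 2, move right, go to q1
q1 | ____12[1]   read 1 → write 1, move left, go to q2
q2 | ____1[2]1
After 30 steps: state q2, head at 4, tape 121.

state q2, head at 4, tape 121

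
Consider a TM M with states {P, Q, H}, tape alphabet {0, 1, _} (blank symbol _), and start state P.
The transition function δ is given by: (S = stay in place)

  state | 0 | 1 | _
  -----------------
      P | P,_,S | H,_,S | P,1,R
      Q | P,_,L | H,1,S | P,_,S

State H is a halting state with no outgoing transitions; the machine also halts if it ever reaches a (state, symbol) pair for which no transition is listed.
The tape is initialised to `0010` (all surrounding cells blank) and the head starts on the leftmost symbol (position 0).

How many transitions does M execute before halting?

5

P | [0]010   read 0 → write _, move S, go to P
P | [_]010   read _ → write 1, move R, go to P
P | 1[0]10   read 0 → write _, move S, go to P
P | 1[_]10   read _ → write 1, move R, go to P
P | 11[1]0   read 1 → write _, move S, go to H
H | 11[_]0
M halts after 5 transitions.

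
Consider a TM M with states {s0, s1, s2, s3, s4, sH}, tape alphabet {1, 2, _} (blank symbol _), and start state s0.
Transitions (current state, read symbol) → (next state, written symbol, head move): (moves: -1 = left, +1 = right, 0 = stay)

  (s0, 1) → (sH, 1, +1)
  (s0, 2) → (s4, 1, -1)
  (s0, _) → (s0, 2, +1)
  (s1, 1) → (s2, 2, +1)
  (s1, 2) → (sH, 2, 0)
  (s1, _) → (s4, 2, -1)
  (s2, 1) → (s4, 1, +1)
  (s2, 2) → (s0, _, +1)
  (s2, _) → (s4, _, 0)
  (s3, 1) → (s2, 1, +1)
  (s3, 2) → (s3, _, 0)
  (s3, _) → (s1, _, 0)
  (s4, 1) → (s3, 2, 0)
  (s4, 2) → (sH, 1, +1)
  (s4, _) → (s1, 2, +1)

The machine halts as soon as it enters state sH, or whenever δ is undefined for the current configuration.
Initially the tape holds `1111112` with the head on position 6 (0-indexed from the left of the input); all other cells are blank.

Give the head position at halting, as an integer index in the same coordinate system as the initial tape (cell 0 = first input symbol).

0

state=s0 head=6 tape=_111111[2]   (s0,2)→(s4,1,-1)
state=s4 head=5 tape=_11111[1]1   (s4,1)→(s3,2,0)
state=s3 head=5 tape=_11111[2]1   (s3,2)→(s3,_,0)
state=s3 head=5 tape=_11111[_]1   (s3,_)→(s1,_,0)
state=s1 head=5 tape=_11111[_]1   (s1,_)→(s4,2,-1)
state=s4 head=4 tape=_1111[1]21   (s4,1)→(s3,2,0)
state=s3 head=4 tape=_1111[2]21   (s3,2)→(s3,_,0)
state=s3 head=4 tape=_1111[_]21   (s3,_)→(s1,_,0)
state=s1 head=4 tape=_1111[_]21   (s1,_)→(s4,2,-1)
state=s4 head=3 tape=_111[1]221   (s4,1)→(s3,2,0)
state=s3 head=3 tape=_111[2]221   (s3,2)→(s3,_,0)
state=s3 head=3 tape=_111[_]221   (s3,_)→(s1,_,0)
state=s1 head=3 tape=_111[_]221   (s1,_)→(s4,2,-1)
state=s4 head=2 tape=_11[1]2221   (s4,1)→(s3,2,0)
state=s3 head=2 tape=_11[2]2221   (s3,2)→(s3,_,0)
state=s3 head=2 tape=_11[_]2221   (s3,_)→(s1,_,0)
state=s1 head=2 tape=_11[_]2221   (s1,_)→(s4,2,-1)
state=s4 head=1 tape=_1[1]22221   (s4,1)→(s3,2,0)
state=s3 head=1 tape=_1[2]22221   (s3,2)→(s3,_,0)
state=s3 head=1 tape=_1[_]22221   (s3,_)→(s1,_,0)
state=s1 head=1 tape=_1[_]22221   (s1,_)→(s4,2,-1)
state=s4 head=0 tape=_[1]222221   (s4,1)→(s3,2,0)
state=s3 head=0 tape=_[2]222221   (s3,2)→(s3,_,0)
state=s3 head=0 tape=_[_]222221   (s3,_)→(s1,_,0)
state=s1 head=0 tape=_[_]222221   (s1,_)→(s4,2,-1)
state=s4 head=-1 tape=[_]2222221   (s4,_)→(s1,2,+1)
state=s1 head=0 tape=2[2]222221   (s1,2)→(sH,2,0)
state=sH head=0 tape=2[2]222221
At halt the head is at cell 0.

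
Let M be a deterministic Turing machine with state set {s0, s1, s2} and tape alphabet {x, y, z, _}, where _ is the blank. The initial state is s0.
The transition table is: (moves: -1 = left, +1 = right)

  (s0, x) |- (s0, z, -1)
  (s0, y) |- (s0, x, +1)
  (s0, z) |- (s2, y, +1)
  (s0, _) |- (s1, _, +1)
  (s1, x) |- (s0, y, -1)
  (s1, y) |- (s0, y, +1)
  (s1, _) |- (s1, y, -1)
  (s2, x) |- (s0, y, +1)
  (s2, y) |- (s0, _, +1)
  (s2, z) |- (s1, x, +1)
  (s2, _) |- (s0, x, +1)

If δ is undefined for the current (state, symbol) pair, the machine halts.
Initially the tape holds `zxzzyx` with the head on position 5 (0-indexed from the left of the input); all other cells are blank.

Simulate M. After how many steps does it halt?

state=s0 head=5 tape=zxzzy[x]_____   (s0,x)→(s0,z,-1)
state=s0 head=4 tape=zxzz[y]z_____   (s0,y)→(s0,x,+1)
state=s0 head=5 tape=zxzzx[z]_____   (s0,z)→(s2,y,+1)
state=s2 head=6 tape=zxzzxy[_]____   (s2,_)→(s0,x,+1)
state=s0 head=7 tape=zxzzxyx[_]___   (s0,_)→(s1,_,+1)
state=s1 head=8 tape=zxzzxyx_[_]__   (s1,_)→(s1,y,-1)
state=s1 head=7 tape=zxzzxyx[_]y__   (s1,_)→(s1,y,-1)
state=s1 head=6 tape=zxzzxy[x]yy__   (s1,x)→(s0,y,-1)
state=s0 head=5 tape=zxzzx[y]yyy__   (s0,y)→(s0,x,+1)
state=s0 head=6 tape=zxzzxx[y]yy__   (s0,y)→(s0,x,+1)
state=s0 head=7 tape=zxzzxxx[y]y__   (s0,y)→(s0,x,+1)
state=s0 head=8 tape=zxzzxxxx[y]__   (s0,y)→(s0,x,+1)
state=s0 head=9 tape=zxzzxxxxx[_]_   (s0,_)→(s1,_,+1)
state=s1 head=10 tape=zxzzxxxxx_[_]   (s1,_)→(s1,y,-1)
state=s1 head=9 tape=zxzzxxxxx[_]y   (s1,_)→(s1,y,-1)
state=s1 head=8 tape=zxzzxxxx[x]yy   (s1,x)→(s0,y,-1)
state=s0 head=7 tape=zxzzxxx[x]yyy   (s0,x)→(s0,z,-1)
state=s0 head=6 tape=zxzzxx[x]zyyy   (s0,x)→(s0,z,-1)
state=s0 head=5 tape=zxzzx[x]zzyyy   (s0,x)→(s0,z,-1)
state=s0 head=4 tape=zxzz[x]zzzyyy   (s0,x)→(s0,z,-1)
state=s0 head=3 tape=zxz[z]zzzzyyy   (s0,z)→(s2,y,+1)
state=s2 head=4 tape=zxzy[z]zzzyyy   (s2,z)→(s1,x,+1)
state=s1 head=5 tape=zxzyx[z]zzyyy
M halts after 22 transitions.

22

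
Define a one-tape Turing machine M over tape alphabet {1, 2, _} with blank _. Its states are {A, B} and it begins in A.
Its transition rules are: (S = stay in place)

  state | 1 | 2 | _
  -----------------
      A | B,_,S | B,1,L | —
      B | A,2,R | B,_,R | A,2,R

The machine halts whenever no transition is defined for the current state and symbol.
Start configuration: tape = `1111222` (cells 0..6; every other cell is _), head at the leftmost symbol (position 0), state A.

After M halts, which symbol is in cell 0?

state=A head=0 tape=[1]111222_   (A,1)→(B,_,S)
state=B head=0 tape=[_]111222_   (B,_)→(A,2,R)
state=A head=1 tape=2[1]11222_   (A,1)→(B,_,S)
state=B head=1 tape=2[_]11222_   (B,_)→(A,2,R)
state=A head=2 tape=22[1]1222_   (A,1)→(B,_,S)
state=B head=2 tape=22[_]1222_   (B,_)→(A,2,R)
state=A head=3 tape=222[1]222_   (A,1)→(B,_,S)
state=B head=3 tape=222[_]222_   (B,_)→(A,2,R)
state=A head=4 tape=2222[2]22_   (A,2)→(B,1,L)
state=B head=3 tape=222[2]122_   (B,2)→(B,_,R)
state=B head=4 tape=222_[1]22_   (B,1)→(A,2,R)
state=A head=5 tape=222_2[2]2_   (A,2)→(B,1,L)
state=B head=4 tape=222_[2]12_   (B,2)→(B,_,R)
state=B head=5 tape=222__[1]2_   (B,1)→(A,2,R)
state=A head=6 tape=222__2[2]_   (A,2)→(B,1,L)
state=B head=5 tape=222__[2]1_   (B,2)→(B,_,R)
state=B head=6 tape=222___[1]_   (B,1)→(A,2,R)
state=A head=7 tape=222___2[_]
Cell 0 holds 2 when M halts.

2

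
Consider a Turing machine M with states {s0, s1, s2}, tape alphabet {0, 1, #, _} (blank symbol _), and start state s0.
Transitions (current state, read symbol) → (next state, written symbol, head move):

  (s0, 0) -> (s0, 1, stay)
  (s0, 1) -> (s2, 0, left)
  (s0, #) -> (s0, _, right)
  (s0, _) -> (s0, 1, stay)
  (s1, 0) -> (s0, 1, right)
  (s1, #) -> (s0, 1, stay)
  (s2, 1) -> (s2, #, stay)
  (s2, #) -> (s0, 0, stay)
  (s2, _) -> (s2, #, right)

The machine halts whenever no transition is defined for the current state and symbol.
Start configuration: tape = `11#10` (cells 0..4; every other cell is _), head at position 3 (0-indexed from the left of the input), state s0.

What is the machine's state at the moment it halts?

s2

s0 | _11#[1]0   read 1 → write 0, move left, go to s2
s2 | _11[#]00   read # → write 0, move stay, go to s0
s0 | _11[0]00   read 0 → write 1, move stay, go to s0
s0 | _11[1]00   read 1 → write 0, move left, go to s2
s2 | _1[1]000   read 1 → write #, move stay, go to s2
s2 | _1[#]000   read # → write 0, move stay, go to s0
s0 | _1[0]000   read 0 → write 1, move stay, go to s0
s0 | _1[1]000   read 1 → write 0, move left, go to s2
s2 | _[1]0000   read 1 → write #, move stay, go to s2
s2 | _[#]0000   read # → write 0, move stay, go to s0
s0 | _[0]0000   read 0 → write 1, move stay, go to s0
s0 | _[1]0000   read 1 → write 0, move left, go to s2
s2 | [_]00000   read _ → write #, move right, go to s2
s2 | #[0]0000
No transition is defined for (s2, 0); M halts in state s2.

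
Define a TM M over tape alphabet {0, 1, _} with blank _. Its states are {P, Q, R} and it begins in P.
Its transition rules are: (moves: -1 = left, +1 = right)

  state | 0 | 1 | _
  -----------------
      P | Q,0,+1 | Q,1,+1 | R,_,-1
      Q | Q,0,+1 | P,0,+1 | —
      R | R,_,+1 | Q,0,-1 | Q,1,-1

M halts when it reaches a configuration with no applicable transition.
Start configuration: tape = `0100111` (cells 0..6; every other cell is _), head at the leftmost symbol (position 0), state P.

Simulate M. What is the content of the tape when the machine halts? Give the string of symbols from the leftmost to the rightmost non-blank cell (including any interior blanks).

000001_1

state=P head=0 tape=[0]100111_   (P,0)→(Q,0,+1)
state=Q head=1 tape=0[1]00111_   (Q,1)→(P,0,+1)
state=P head=2 tape=00[0]0111_   (P,0)→(Q,0,+1)
state=Q head=3 tape=000[0]111_   (Q,0)→(Q,0,+1)
state=Q head=4 tape=0000[1]11_   (Q,1)→(P,0,+1)
state=P head=5 tape=00000[1]1_   (P,1)→(Q,1,+1)
state=Q head=6 tape=000001[1]_   (Q,1)→(P,0,+1)
state=P head=7 tape=0000010[_]   (P,_)→(R,_,-1)
state=R head=6 tape=000001[0]_   (R,0)→(R,_,+1)
state=R head=7 tape=000001_[_]   (R,_)→(Q,1,-1)
state=Q head=6 tape=000001[_]1
The non-blank tape span at halt is 000001_1.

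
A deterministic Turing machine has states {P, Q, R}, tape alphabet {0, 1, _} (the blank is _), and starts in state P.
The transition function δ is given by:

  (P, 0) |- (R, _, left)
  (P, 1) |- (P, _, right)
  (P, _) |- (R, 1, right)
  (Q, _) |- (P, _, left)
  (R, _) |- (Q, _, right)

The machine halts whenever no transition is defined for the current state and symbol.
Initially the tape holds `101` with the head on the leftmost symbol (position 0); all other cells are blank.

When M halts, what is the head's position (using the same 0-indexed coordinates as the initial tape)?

state=P head=0 tape=[1]01   (P,1)→(P,_,right)
state=P head=1 tape=_[0]1   (P,0)→(R,_,left)
state=R head=0 tape=[_]_1   (R,_)→(Q,_,right)
state=Q head=1 tape=_[_]1   (Q,_)→(P,_,left)
state=P head=0 tape=[_]_1   (P,_)→(R,1,right)
state=R head=1 tape=1[_]1   (R,_)→(Q,_,right)
state=Q head=2 tape=1_[1]
At halt the head is at cell 2.

2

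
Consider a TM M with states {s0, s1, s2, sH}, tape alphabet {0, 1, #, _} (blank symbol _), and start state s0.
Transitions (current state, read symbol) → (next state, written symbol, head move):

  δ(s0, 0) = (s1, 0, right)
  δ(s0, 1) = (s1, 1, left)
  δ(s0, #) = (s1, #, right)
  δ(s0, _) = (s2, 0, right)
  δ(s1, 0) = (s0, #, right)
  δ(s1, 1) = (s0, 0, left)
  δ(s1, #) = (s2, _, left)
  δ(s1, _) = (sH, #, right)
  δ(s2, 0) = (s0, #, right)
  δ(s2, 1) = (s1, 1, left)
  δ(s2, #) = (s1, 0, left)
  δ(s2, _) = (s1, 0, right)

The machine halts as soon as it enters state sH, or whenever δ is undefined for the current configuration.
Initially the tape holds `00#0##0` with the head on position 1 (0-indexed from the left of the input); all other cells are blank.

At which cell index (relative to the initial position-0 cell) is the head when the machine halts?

10

state=s0 head=1 tape=0[0]#0##0____   (s0,0)→(s1,0,right)
state=s1 head=2 tape=00[#]0##0____   (s1,#)→(s2,_,left)
state=s2 head=1 tape=0[0]_0##0____   (s2,0)→(s0,#,right)
state=s0 head=2 tape=0#[_]0##0____   (s0,_)→(s2,0,right)
state=s2 head=3 tape=0#0[0]##0____   (s2,0)→(s0,#,right)
state=s0 head=4 tape=0#0#[#]#0____   (s0,#)→(s1,#,right)
state=s1 head=5 tape=0#0##[#]0____   (s1,#)→(s2,_,left)
state=s2 head=4 tape=0#0#[#]_0____   (s2,#)→(s1,0,left)
state=s1 head=3 tape=0#0[#]0_0____   (s1,#)→(s2,_,left)
state=s2 head=2 tape=0#[0]_0_0____   (s2,0)→(s0,#,right)
state=s0 head=3 tape=0##[_]0_0____   (s0,_)→(s2,0,right)
state=s2 head=4 tape=0##0[0]_0____   (s2,0)→(s0,#,right)
state=s0 head=5 tape=0##0#[_]0____   (s0,_)→(s2,0,right)
state=s2 head=6 tape=0##0#0[0]____   (s2,0)→(s0,#,right)
state=s0 head=7 tape=0##0#0#[_]___   (s0,_)→(s2,0,right)
state=s2 head=8 tape=0##0#0#0[_]__   (s2,_)→(s1,0,right)
state=s1 head=9 tape=0##0#0#00[_]_   (s1,_)→(sH,#,right)
state=sH head=10 tape=0##0#0#00#[_]
At halt the head is at cell 10.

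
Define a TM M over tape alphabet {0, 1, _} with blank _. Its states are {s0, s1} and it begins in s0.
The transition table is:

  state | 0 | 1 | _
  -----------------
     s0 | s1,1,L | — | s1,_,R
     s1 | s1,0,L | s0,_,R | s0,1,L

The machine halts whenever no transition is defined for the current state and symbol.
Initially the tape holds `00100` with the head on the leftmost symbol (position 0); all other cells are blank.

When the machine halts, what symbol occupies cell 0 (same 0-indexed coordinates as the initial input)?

s0 | __[0]0100   read 0 → write 1, move L, go to s1
s1 | _[_]10100   read _ → write 1, move L, go to s0
s0 | [_]110100   read _ → write _, move R, go to s1
s1 | _[1]10100   read 1 → write _, move R, go to s0
s0 | __[1]0100
Cell 0 holds 1 when M halts.

1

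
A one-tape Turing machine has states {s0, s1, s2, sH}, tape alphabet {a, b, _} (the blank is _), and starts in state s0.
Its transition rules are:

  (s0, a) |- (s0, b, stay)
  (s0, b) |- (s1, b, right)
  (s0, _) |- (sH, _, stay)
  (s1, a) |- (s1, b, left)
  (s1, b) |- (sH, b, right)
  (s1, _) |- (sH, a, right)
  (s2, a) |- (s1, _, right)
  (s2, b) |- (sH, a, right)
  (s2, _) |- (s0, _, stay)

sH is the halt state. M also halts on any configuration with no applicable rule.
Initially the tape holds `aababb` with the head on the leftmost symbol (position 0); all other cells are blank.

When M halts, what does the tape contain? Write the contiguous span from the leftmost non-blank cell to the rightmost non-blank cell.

s0 | [a]ababb   read a → write b, move stay, go to s0
s0 | [b]ababb   read b → write b, move right, go to s1
s1 | b[a]babb   read a → write b, move left, go to s1
s1 | [b]bbabb   read b → write b, move right, go to sH
sH | b[b]babb
The non-blank tape span at halt is bbbabb.

bbbabb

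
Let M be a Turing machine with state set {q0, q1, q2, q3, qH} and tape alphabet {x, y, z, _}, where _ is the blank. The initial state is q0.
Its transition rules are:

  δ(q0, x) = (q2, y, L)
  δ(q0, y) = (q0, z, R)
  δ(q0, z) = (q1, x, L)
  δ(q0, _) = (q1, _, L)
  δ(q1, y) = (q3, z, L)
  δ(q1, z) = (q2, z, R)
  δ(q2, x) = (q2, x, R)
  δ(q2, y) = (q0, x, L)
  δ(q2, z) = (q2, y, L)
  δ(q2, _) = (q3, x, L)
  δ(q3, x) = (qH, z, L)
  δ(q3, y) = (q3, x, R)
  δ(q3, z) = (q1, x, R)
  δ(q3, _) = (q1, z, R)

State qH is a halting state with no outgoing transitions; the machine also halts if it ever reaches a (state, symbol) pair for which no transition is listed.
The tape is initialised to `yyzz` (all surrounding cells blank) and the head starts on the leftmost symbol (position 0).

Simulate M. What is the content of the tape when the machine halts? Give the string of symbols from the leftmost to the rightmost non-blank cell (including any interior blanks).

zxyyyx

state=q0 head=0 tape=__[y]yzz   (q0,y)→(q0,z,R)
state=q0 head=1 tape=__z[y]zz   (q0,y)→(q0,z,R)
state=q0 head=2 tape=__zz[z]z   (q0,z)→(q1,x,L)
state=q1 head=1 tape=__z[z]xz   (q1,z)→(q2,z,R)
state=q2 head=2 tape=__zz[x]z   (q2,x)→(q2,x,R)
state=q2 head=3 tape=__zzx[z]   (q2,z)→(q2,y,L)
state=q2 head=2 tape=__zz[x]y   (q2,x)→(q2,x,R)
state=q2 head=3 tape=__zzx[y]   (q2,y)→(q0,x,L)
state=q0 head=2 tape=__zz[x]x   (q0,x)→(q2,y,L)
state=q2 head=1 tape=__z[z]yx   (q2,z)→(q2,y,L)
state=q2 head=0 tape=__[z]yyx   (q2,z)→(q2,y,L)
state=q2 head=-1 tape=_[_]yyyx   (q2,_)→(q3,x,L)
state=q3 head=-2 tape=[_]xyyyx   (q3,_)→(q1,z,R)
state=q1 head=-1 tape=z[x]yyyx
The non-blank tape span at halt is zxyyyx.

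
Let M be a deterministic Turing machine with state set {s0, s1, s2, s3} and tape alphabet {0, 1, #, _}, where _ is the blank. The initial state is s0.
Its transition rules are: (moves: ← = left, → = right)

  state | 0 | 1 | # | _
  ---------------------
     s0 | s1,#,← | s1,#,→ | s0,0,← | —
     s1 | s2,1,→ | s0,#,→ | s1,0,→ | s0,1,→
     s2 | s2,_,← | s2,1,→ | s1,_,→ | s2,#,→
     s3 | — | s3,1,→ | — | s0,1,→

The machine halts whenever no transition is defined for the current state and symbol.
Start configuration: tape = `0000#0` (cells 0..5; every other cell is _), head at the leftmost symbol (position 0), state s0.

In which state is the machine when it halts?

s0

s0 | _[0]000#0   read 0 → write #, move ←, go to s1
s1 | [_]#000#0   read _ → write 1, move →, go to s0
s0 | 1[#]000#0   read # → write 0, move ←, go to s0
s0 | [1]0000#0   read 1 → write #, move →, go to s1
s1 | #[0]000#0   read 0 → write 1, move →, go to s2
s2 | #1[0]00#0   read 0 → write _, move ←, go to s2
s2 | #[1]_00#0   read 1 → write 1, move →, go to s2
s2 | #1[_]00#0   read _ → write #, move →, go to s2
s2 | #1#[0]0#0   read 0 → write _, move ←, go to s2
s2 | #1[#]_0#0   read # → write _, move →, go to s1
s1 | #1_[_]0#0   read _ → write 1, move →, go to s0
s0 | #1_1[0]#0   read 0 → write #, move ←, go to s1
s1 | #1_[1]##0   read 1 → write #, move →, go to s0
s0 | #1_#[#]#0   read # → write 0, move ←, go to s0
s0 | #1_[#]0#0   read # → write 0, move ←, go to s0
s0 | #1[_]00#0
No transition is defined for (s0, _); M halts in state s0.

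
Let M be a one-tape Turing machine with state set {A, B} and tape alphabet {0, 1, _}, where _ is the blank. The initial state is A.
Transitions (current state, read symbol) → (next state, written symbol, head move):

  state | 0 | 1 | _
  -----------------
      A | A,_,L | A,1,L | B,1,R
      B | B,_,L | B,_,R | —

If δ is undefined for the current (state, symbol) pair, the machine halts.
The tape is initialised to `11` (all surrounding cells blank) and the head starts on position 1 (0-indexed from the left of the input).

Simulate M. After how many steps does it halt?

state=A head=1 tape=_1[1]_   (A,1)→(A,1,L)
state=A head=0 tape=_[1]1_   (A,1)→(A,1,L)
state=A head=-1 tape=[_]11_   (A,_)→(B,1,R)
state=B head=0 tape=1[1]1_   (B,1)→(B,_,R)
state=B head=1 tape=1_[1]_   (B,1)→(B,_,R)
state=B head=2 tape=1__[_]
M halts after 5 transitions.

5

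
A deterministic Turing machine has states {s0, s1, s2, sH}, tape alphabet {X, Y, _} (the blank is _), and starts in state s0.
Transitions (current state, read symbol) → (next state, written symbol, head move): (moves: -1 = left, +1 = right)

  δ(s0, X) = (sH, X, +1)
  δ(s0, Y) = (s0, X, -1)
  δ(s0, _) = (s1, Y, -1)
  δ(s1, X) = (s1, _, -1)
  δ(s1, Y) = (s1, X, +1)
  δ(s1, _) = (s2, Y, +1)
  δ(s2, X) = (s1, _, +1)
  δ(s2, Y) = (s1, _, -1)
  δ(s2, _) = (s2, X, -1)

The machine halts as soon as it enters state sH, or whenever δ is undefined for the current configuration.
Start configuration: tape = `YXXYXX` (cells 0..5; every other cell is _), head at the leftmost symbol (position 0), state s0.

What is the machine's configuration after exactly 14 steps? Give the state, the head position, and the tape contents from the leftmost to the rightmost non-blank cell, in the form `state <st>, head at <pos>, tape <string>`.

state s1, head at 2, tape XXY_XYXX

s0 | __[Y]XXYXX   read Y → write X, move -1, go to s0
s0 | _[_]XXXYXX   read _ → write Y, move -1, go to s1
s1 | [_]YXXXYXX   read _ → write Y, move +1, go to s2
s2 | Y[Y]XXXYXX   read Y → write _, move -1, go to s1
s1 | [Y]_XXXYXX   read Y → write X, move +1, go to s1
s1 | X[_]XXXYXX   read _ → write Y, move +1, go to s2
s2 | XY[X]XXYXX   read X → write _, move +1, go to s1
s1 | XY_[X]XYXX   read X → write _, move -1, go to s1
s1 | XY[_]_XYXX   read _ → write Y, move +1, go to s2
s2 | XYY[_]XYXX   read _ → write X, move -1, go to s2
s2 | XY[Y]XXYXX   read Y → write _, move -1, go to s1
s1 | X[Y]_XXYXX   read Y → write X, move +1, go to s1
s1 | XX[_]XXYXX   read _ → write Y, move +1, go to s2
s2 | XXY[X]XYXX   read X → write _, move +1, go to s1
s1 | XXY_[X]YXX
After 14 steps: state s1, head at 2, tape XXY_XYXX.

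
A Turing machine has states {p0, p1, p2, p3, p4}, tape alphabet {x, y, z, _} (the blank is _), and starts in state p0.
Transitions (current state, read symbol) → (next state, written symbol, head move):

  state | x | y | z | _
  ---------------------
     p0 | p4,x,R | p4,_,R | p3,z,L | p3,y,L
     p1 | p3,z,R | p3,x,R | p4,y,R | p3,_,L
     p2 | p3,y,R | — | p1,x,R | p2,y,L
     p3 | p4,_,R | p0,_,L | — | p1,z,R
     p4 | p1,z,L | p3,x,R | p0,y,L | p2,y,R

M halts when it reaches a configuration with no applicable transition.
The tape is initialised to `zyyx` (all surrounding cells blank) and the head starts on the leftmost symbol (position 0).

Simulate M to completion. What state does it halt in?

p3

p0 | _[z]yyx__   read z → write z, move L, go to p3
p3 | [_]zyyx__   read _ → write z, move R, go to p1
p1 | z[z]yyx__   read z → write y, move R, go to p4
p4 | zy[y]yx__   read y → write x, move R, go to p3
p3 | zyx[y]x__   read y → write _, move L, go to p0
p0 | zy[x]_x__   read x → write x, move R, go to p4
p4 | zyx[_]x__   read _ → write y, move R, go to p2
p2 | zyxy[x]__   read x → write y, move R, go to p3
p3 | zyxyy[_]_   read _ → write z, move R, go to p1
p1 | zyxyyz[_]   read _ → write _, move L, go to p3
p3 | zyxyy[z]_
No transition is defined for (p3, z); M halts in state p3.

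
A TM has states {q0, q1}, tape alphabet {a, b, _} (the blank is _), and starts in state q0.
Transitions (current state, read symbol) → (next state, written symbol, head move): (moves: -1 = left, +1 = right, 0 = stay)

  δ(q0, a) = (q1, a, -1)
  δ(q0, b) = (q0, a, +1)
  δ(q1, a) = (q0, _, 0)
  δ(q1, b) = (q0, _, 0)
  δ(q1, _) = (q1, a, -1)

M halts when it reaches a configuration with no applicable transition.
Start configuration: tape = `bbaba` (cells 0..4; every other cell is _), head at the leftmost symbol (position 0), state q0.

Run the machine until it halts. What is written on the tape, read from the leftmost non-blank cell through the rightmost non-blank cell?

q0 | [b]baba   read b → write a, move +1, go to q0
q0 | a[b]aba   read b → write a, move +1, go to q0
q0 | aa[a]ba   read a → write a, move -1, go to q1
q1 | a[a]aba   read a → write _, move 0, go to q0
q0 | a[_]aba
The non-blank tape span at halt is a_aba.

a_aba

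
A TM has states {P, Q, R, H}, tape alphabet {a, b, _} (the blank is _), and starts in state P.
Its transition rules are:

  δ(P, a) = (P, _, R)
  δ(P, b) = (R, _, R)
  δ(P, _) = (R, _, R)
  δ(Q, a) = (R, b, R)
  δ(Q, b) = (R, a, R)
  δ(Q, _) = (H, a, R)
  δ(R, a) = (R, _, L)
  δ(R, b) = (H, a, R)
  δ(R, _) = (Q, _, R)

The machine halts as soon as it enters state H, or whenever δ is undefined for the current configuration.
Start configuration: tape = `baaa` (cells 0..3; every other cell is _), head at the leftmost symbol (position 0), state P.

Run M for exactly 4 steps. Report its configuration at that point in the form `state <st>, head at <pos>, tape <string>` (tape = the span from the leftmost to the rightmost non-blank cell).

P | [b]aaa   read b → write _, move R, go to R
R | _[a]aa   read a → write _, move L, go to R
R | [_]_aa   read _ → write _, move R, go to Q
Q | _[_]aa   read _ → write a, move R, go to H
H | _a[a]a
After 4 steps: state H, head at 2, tape aaa.

state H, head at 2, tape aaa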